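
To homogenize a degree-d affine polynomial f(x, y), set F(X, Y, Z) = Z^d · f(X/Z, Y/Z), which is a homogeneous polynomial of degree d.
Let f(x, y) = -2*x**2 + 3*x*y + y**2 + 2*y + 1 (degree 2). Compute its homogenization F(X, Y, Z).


F(X, Y, Z) = -2*X**2 + 3*X*Y + Y**2 + 2*Y*Z + Z**2

deg(f) = 2.
Substitute x = X/Z, y = Y/Z into f, then multiply by Z^2.
  monomial -2·x^2·y^0 ↦ -2·X^2·Y^0·Z^0.
  monomial 3·x^1·y^1 ↦ 3·X^1·Y^1·Z^0.
  monomial 1·x^0·y^2 ↦ 1·X^0·Y^2·Z^0.
  monomial 2·x^0·y^1 ↦ 2·X^0·Y^1·Z^1.
  monomial 1·x^0·y^0 ↦ 1·X^0·Y^0·Z^2.
Collecting: F(X, Y, Z) = -2*X**2 + 3*X*Y + Y**2 + 2*Y*Z + Z**2.


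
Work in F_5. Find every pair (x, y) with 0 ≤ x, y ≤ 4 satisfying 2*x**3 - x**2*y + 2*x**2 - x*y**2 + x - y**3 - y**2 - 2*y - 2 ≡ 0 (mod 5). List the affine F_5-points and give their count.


Affine F_5-points: {(0, 4), (1, 4)}; count = 2.

For each of the 25 pairs (x, y) ∈ F_5², evaluate f(x, y) mod 5. Record the zeros.
  x = 0: [0↦3, 1↦4, 2↦2, 3↦1, 4↦0]  zeros at y ∈ {4}
  x = 1: [0↦3, 1↦2, 2↦1, 3↦4, 4↦0]  zeros at y ∈ {4}
  x = 2: [0↦4, 1↦4, 2↦2, 3↦2, 4↦3]  zeros at y ∈ ∅
  x = 3: [0↦3, 1↦2, 2↦2, 3↦2, 4↦1]  zeros at y ∈ ∅
  x = 4: [0↦2, 1↦3, 2↦3, 3↦1, 4↦1]  zeros at y ∈ ∅
Collecting zeros: affine points = {(0, 4), (1, 4)}.
Total count |C(F_5)_aff| = 2.


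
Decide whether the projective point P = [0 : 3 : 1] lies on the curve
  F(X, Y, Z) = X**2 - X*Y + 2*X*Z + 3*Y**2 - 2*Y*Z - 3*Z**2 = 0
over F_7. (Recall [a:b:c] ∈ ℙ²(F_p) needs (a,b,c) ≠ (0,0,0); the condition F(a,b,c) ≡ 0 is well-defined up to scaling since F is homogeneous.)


F(0,3,1) ≡ 4 (mod 7); P is NOT on the curve.

Evaluate F(0, 3, 1) term-by-term (mod 7).
  X**2 ↦ 1·0·1·1 = 0
  -X*Y ↦ -1·0·3·1 = 0
  2*X*Z ↦ 2·0·1·1 = 0
  3*Y**2 ↦ 3·1·9·1 = 27
  -2*Y*Z ↦ -2·1·3·1 = -6
  -3*Z**2 ↦ -3·1·1·1 = -3
Sum: F(0, 3, 1) = (0) + (0) + (0) + (27) + (-6) + (-3) = 18.
Reducing mod 7: 18 ≡ 4 (mod 7).
Since F(a, b, c) ≡ 4 ≠ 0 (mod 7), P does NOT lie on the curve.


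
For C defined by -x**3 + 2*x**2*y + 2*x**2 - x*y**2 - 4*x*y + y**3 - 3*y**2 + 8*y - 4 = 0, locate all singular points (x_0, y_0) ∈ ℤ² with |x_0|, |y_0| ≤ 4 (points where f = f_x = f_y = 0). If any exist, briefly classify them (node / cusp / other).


Singular points: {(2, 2)}; classification: cusp.

Compute partial derivatives:
  f_x = -3*x**2 + 4*x*y + 4*x - y**2 - 4*y.
  f_y = 2*x**2 - 2*x*y - 4*x + 3*y**2 - 6*y + 8.
Scan x_0 ∈ {−4, ..., 4}. For each x_0, f_y(x_0, y) is a polynomial in y; find its integer roots y ∈ {−4, ..., 4}, then test f_x and f at those candidates.
  x = -4: f_y(-4, y) = 3*y**2 + 2*y + 56; no integer root y with |y| ≤ 4.
  x = -3: f_y(-3, y) = 3*y**2 + 38; no integer root y with |y| ≤ 4.
  x = -2: f_y(-2, y) = 3*y**2 - 2*y + 24; no integer root y with |y| ≤ 4.
  x = -1: f_y(-1, y) = 3*y**2 - 4*y + 14; no integer root y with |y| ≤ 4.
  x = 0: f_y(0, y) = 3*y**2 - 6*y + 8; no integer root y with |y| ≤ 4.
  x = 1: f_y(1, y) = 3*y**2 - 8*y + 6; no integer root y with |y| ≤ 4.
  x = 2: f_y(2, y) = 3*y**2 - 10*y + 8; vanishes at y ∈ {2}. (2, 2): f_x = 0, f = 0 — SINGULAR.
  x = 3: f_y(3, y) = 3*y**2 - 12*y + 14; no integer root y with |y| ≤ 4.
  x = 4: f_y(4, y) = 3*y**2 - 14*y + 24; no integer root y with |y| ≤ 4.
Only singular point on the grid: (2, 2).
Classify: substitute x = 2 + u, y = 2 + v and expand: f = -u**3 + 2*u**2*v - u*v**2 + v**3 + v**2.
No constant or linear terms (consistent with a singular point). Quadratic part: v**2. Cubic part: -u**3 + 2*u**2*v - u*v**2 + v**3.
The quadratic part v**2 is a perfect square, so there is a single (double) tangent line v = 0, i.e. y = 2. Restricting the cubic part to that line (v = 0) leaves -u**3 ≠ 0, so f is not divisible by v and the branch is v² ≈ u**3 to lowest order — this is a cusp.
Classification: cusp.


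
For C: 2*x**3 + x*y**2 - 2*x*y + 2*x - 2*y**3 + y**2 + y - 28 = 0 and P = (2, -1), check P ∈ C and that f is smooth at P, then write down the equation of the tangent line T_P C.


Tangent line at P: 29*x - 15*y - 73 = 0.

Step 1: f(2, -1) = 0, so P lies on C.
Step 2: partial derivatives
  f_x(x, y) = 6*x**2 + y**2 - 2*y + 2, f_y(x, y) = 2*x*y - 2*x - 6*y**2 + 2*y + 1.
  f_x(P) = 29, f_y(P) = -15 (gradient nonzero, so P is smooth).
Step 3: tangent line at P: 29·(x − 2) + -15·(y − -1) = 0.
Expanding: 29*x - 15*y - 73 = 0.


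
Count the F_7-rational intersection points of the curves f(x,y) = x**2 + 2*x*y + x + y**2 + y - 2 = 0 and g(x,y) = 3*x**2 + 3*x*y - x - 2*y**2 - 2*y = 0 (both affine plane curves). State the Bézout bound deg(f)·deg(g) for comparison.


Common zeros: {(5, 0), (5, 3), (6, 2), (6, 6)}; count = 4; Bézout bound = 4.

deg(f) = 2, deg(g) = 2, so Bézout bound = 4.
Scan x ∈ F_7. For each x, list the y ∈ F_7 with f(x, y) ≡ 0 and those with g(x, y) ≡ 0 (mod 7); the common zeros in that column are the intersection.
  x = 0: f ≡ 0 at y ∈ {1, 5}; g ≡ 0 at y ∈ {0, 6}; common: ∅.
  x = 1: f ≡ 0 at y ∈ {0, 4}; g ≡ 0 at y ∈ ∅; common: ∅.
  x = 2: f ≡ 0 at y ∈ {3, 6}; g ≡ 0 at y ∈ ∅; common: ∅.
  x = 3: f ≡ 0 at y ∈ {2, 5}; g ≡ 0 at y ∈ ∅; common: ∅.
  x = 4: f ≡ 0 at y ∈ {1, 4}; g ≡ 0 at y ∈ {2, 3}; common: ∅.
  x = 5: f ≡ 0 at y ∈ {0, 3}; g ≡ 0 at y ∈ {0, 3}; common: {0, 3}.
  x = 6: f ≡ 0 at y ∈ {2, 6}; g ≡ 0 at y ∈ {2, 6}; common: {2, 6}.
Collecting: common zeros = {(5, 0), (5, 3), (6, 2), (6, 6)}, so the count is 4.
Comparison with the Bézout bound: 4 ≤ 4 = deg(f)·deg(g), as expected for curves with no common component (the bound is attained).


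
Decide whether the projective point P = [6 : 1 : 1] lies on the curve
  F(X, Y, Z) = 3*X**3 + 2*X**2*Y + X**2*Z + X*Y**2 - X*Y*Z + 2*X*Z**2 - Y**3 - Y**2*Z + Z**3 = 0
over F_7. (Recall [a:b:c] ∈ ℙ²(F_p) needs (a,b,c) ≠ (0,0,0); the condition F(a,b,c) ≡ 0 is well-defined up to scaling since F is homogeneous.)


F(6,1,1) ≡ 4 (mod 7); P is NOT on the curve.

Evaluate F(6, 1, 1) term-by-term (mod 7).
  3*X**3 ↦ 3·216·1·1 = 648
  2*X**2*Y ↦ 2·36·1·1 = 72
  X**2*Z ↦ 1·36·1·1 = 36
  X*Y**2 ↦ 1·6·1·1 = 6
  -X*Y*Z ↦ -1·6·1·1 = -6
  2*X*Z**2 ↦ 2·6·1·1 = 12
  -Y**3 ↦ -1·1·1·1 = -1
  -Y**2*Z ↦ -1·1·1·1 = -1
  Z**3 ↦ 1·1·1·1 = 1
Sum: F(6, 1, 1) = (648) + (72) + (36) + (6) + (-6) + (12) + (-1) + (-1) + (1) = 767.
Reducing mod 7: 767 ≡ 4 (mod 7).
Since F(a, b, c) ≡ 4 ≠ 0 (mod 7), P does NOT lie on the curve.


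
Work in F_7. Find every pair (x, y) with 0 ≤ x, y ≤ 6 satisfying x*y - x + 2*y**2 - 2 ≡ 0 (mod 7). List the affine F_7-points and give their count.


Affine F_7-points: {(0, 1), (0, 6), (1, 1), (1, 2), (2, 1), (2, 5), (3, 1), (4, 1), (4, 4), (5, 0), (5, 1), (6, 1), (6, 3)}; count = 13.

For each of the 49 pairs (x, y) ∈ F_7², evaluate f(x, y) mod 7. Record the zeros.
  x = 0: [0↦5, 1↦0, 2↦6, 3↦2, 4↦2, 5↦6, 6↦0]  zeros at y ∈ {1, 6}
  x = 1: [0↦4, 1↦0, 2↦0, 3↦4, 4↦5, 5↦3, 6↦5]  zeros at y ∈ {1, 2}
  x = 2: [0↦3, 1↦0, 2↦1, 3↦6, 4↦1, 5↦0, 6↦3]  zeros at y ∈ {1, 5}
  x = 3: [0↦2, 1↦0, 2↦2, 3↦1, 4↦4, 5↦4, 6↦1]  zeros at y ∈ {1}
  x = 4: [0↦1, 1↦0, 2↦3, 3↦3, 4↦0, 5↦1, 6↦6]  zeros at y ∈ {1, 4}
  x = 5: [0↦0, 1↦0, 2↦4, 3↦5, 4↦3, 5↦5, 6↦4]  zeros at y ∈ {0, 1}
  x = 6: [0↦6, 1↦0, 2↦5, 3↦0, 4↦6, 5↦2, 6↦2]  zeros at y ∈ {1, 3}
Collecting zeros: affine points = {(0, 1), (0, 6), (1, 1), (1, 2), (2, 1), (2, 5), (3, 1), (4, 1), (4, 4), (5, 0), (5, 1), (6, 1), (6, 3)}.
Total count |C(F_7)_aff| = 13.


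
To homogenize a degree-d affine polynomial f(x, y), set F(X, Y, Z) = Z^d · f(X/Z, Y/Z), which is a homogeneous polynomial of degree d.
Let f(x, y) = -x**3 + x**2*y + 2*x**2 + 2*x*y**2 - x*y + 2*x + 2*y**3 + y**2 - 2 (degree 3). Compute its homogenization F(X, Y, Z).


F(X, Y, Z) = -X**3 + X**2*Y + 2*X**2*Z + 2*X*Y**2 - X*Y*Z + 2*X*Z**2 + 2*Y**3 + Y**2*Z - 2*Z**3

deg(f) = 3.
Substitute x = X/Z, y = Y/Z into f, then multiply by Z^3.
  monomial -1·x^3·y^0 ↦ -1·X^3·Y^0·Z^0.
  monomial 1·x^2·y^1 ↦ 1·X^2·Y^1·Z^0.
  monomial 2·x^2·y^0 ↦ 2·X^2·Y^0·Z^1.
  monomial 2·x^1·y^2 ↦ 2·X^1·Y^2·Z^0.
  monomial -1·x^1·y^1 ↦ -1·X^1·Y^1·Z^1.
  monomial 2·x^1·y^0 ↦ 2·X^1·Y^0·Z^2.
  monomial 2·x^0·y^3 ↦ 2·X^0·Y^3·Z^0.
  monomial 1·x^0·y^2 ↦ 1·X^0·Y^2·Z^1.
  monomial -2·x^0·y^0 ↦ -2·X^0·Y^0·Z^3.
Collecting: F(X, Y, Z) = -X**3 + X**2*Y + 2*X**2*Z + 2*X*Y**2 - X*Y*Z + 2*X*Z**2 + 2*Y**3 + Y**2*Z - 2*Z**3.


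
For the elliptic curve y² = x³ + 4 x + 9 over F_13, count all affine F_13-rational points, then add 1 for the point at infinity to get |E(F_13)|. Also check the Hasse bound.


Affine points = {(0, 3), (0, 10), (1, 1), (1, 12), (2, 5), (2, 8), (3, 3), (3, 10), (7, 4), (7, 9), (10, 3), (10, 10), (12, 2), (12, 11)}; affine count = 14; |E(F_13)| = 15.

Discriminant check: Δ ∝ 4a³ + 27b² = 4·4³ + 27·9² = 4·64 + 27·81 ≡ 12 (mod 13). Nonzero ⇒ E is nonsingular.
For each x ∈ F_13, compute rhs = x³ + 4·x + 9 mod 13, then count y ∈ F_13 with y² ≡ rhs.
  x = 0: rhs = 9, matching y values: 3, 10 (2 points).
  x = 1: rhs = 1, matching y values: 1, 12 (2 points).
  x = 2: rhs = 12, matching y values: 5, 8 (2 points).
  x = 3: rhs = 9, matching y values: 3, 10 (2 points).
  x = 4: rhs = 11, matching y values: none (0 points).
  x = 5: rhs = 11, matching y values: none (0 points).
  x = 6: rhs = 2, matching y values: none (0 points).
  x = 7: rhs = 3, matching y values: 4, 9 (2 points).
  x = 8: rhs = 7, matching y values: none (0 points).
  x = 9: rhs = 7, matching y values: none (0 points).
  x = 10: rhs = 9, matching y values: 3, 10 (2 points).
  x = 11: rhs = 6, matching y values: none (0 points).
  x = 12: rhs = 4, matching y values: 2, 11 (2 points).
Total affine count: 14.
Full point count |E(F_13)| = 14 + 1 = 15.
Hasse bound: |15 − (13+1)| = |1| = 1 ≤ 2√13 ≈ 7.2111 ✓.


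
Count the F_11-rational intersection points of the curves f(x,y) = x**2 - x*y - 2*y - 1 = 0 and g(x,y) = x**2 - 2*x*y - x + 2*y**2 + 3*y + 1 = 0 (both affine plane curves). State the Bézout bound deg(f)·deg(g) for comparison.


Common zeros: {(0, 5), (6, 3)}; count = 2; Bézout bound = 4.

deg(f) = 2, deg(g) = 2, so Bézout bound = 4.
Scan x ∈ F_11. For each x, list the y ∈ F_11 with f(x, y) ≡ 0 and those with g(x, y) ≡ 0 (mod 11); the common zeros in that column are the intersection.
  x = 0: f ≡ 0 at y ∈ {5}; g ≡ 0 at y ∈ {5, 10}; common: {5}.
  x = 1: f ≡ 0 at y ∈ {0}; g ≡ 0 at y ∈ {2, 3}; common: ∅.
  x = 2: f ≡ 0 at y ∈ {9}; g ≡ 0 at y ∈ ∅; common: ∅.
  x = 3: f ≡ 0 at y ∈ {6}; g ≡ 0 at y ∈ ∅; common: ∅.
  x = 4: f ≡ 0 at y ∈ {8}; g ≡ 0 at y ∈ {2, 6}; common: ∅.
  x = 5: f ≡ 0 at y ∈ {5}; g ≡ 0 at y ∈ ∅; common: ∅.
  x = 6: f ≡ 0 at y ∈ {3}; g ≡ 0 at y ∈ {3, 7}; common: {3}.
  x = 7: f ≡ 0 at y ∈ {9}; g ≡ 0 at y ∈ ∅; common: ∅.
  x = 8: f ≡ 0 at y ∈ {3}; g ≡ 0 at y ∈ ∅; common: ∅.
  x = 9: f ≡ 0 at y ∈ ∅; g ≡ 0 at y ∈ {6, 7}; common: ∅.
  x = 10: f ≡ 0 at y ∈ {0}; g ≡ 0 at y ∈ {4, 10}; common: ∅.
Collecting: common zeros = {(0, 5), (6, 3)}, so the count is 2.
Comparison with the Bézout bound: 2 ≤ 4 = deg(f)·deg(g), as expected for curves with no common component (the affine F_11-count falls short of the bound because intersections may lie at infinity, over extension fields, or carry multiplicity).


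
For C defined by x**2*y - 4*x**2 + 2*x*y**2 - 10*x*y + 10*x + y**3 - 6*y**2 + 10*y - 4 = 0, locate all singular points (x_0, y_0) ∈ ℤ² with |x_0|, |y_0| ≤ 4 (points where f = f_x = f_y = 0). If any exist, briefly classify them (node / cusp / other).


Singular points: {(-1, 3)}; classification: node.

Compute partial derivatives:
  f_x = 2*x*y - 8*x + 2*y**2 - 10*y + 10.
  f_y = x**2 + 4*x*y - 10*x + 3*y**2 - 12*y + 10.
Scan x_0 ∈ {−4, ..., 4}. For each x_0, f_y(x_0, y) is a polynomial in y; find its integer roots y ∈ {−4, ..., 4}, then test f_x and f at those candidates.
  x = -4: f_y(-4, y) = 3*y**2 - 28*y + 66; no integer root y with |y| ≤ 4.
  x = -3: f_y(-3, y) = 3*y**2 - 24*y + 49; no integer root y with |y| ≤ 4.
  x = -2: f_y(-2, y) = 3*y**2 - 20*y + 34; no integer root y with |y| ≤ 4.
  x = -1: f_y(-1, y) = 3*y**2 - 16*y + 21; vanishes at y ∈ {3}. (-1, 3): f_x = 0, f = 0 — SINGULAR.
  x = 0: f_y(0, y) = 3*y**2 - 12*y + 10; no integer root y with |y| ≤ 4.
  x = 1: f_y(1, y) = 3*y**2 - 8*y + 1; no integer root y with |y| ≤ 4.
  x = 2: f_y(2, y) = 3*y**2 - 4*y - 6; no integer root y with |y| ≤ 4.
  x = 3: f_y(3, y) = 3*y**2 - 11; no integer root y with |y| ≤ 4.
  x = 4: f_y(4, y) = 3*y**2 + 4*y - 14; no integer root y with |y| ≤ 4.
Only singular point on the grid: (-1, 3).
Classify: substitute x = -1 + u, y = 3 + v and expand: f = u**2*v - u**2 + 2*u*v**2 + v**3 + v**2.
No constant or linear terms (consistent with a singular point). Quadratic part: -u**2 + v**2. Cubic part: u**2*v + 2*u*v**2 + v**3.
The quadratic part v**2 - u**2 = (v − u)(v + u) splits into two distinct linear factors, so there are two distinct tangent lines y − 3 = ±(x − -1) — this is a node (ordinary double point).
Classification: node.


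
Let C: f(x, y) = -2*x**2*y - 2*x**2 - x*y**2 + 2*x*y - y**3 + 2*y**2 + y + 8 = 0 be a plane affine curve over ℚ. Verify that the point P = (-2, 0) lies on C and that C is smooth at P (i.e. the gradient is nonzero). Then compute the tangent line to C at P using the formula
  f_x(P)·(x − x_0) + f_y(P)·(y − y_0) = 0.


Tangent line at P: 8*x - 11*y + 16 = 0.

Step 1: f(-2, 0) = 0, so P lies on C.
Step 2: partial derivatives
  f_x(x, y) = -4*x*y - 4*x - y**2 + 2*y, f_y(x, y) = -2*x**2 - 2*x*y + 2*x - 3*y**2 + 4*y + 1.
  f_x(P) = 8, f_y(P) = -11 (gradient nonzero, so P is smooth).
Step 3: tangent line at P: 8·(x − -2) + -11·(y − 0) = 0.
Expanding: 8*x - 11*y + 16 = 0.


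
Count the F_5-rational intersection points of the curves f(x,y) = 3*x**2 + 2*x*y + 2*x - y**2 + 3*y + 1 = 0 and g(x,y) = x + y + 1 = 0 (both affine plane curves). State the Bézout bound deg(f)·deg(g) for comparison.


Common zeros: ∅; count = 0; Bézout bound = 2.

deg(f) = 2, deg(g) = 1, so Bézout bound = 2.
Scan x ∈ F_5. For each x, list the y ∈ F_5 with f(x, y) ≡ 0 and those with g(x, y) ≡ 0 (mod 5); the common zeros in that column are the intersection.
  x = 0: f ≡ 0 at y ∈ ∅; g ≡ 0 at y ∈ {4}; common: ∅.
  x = 1: f ≡ 0 at y ∈ {1, 4}; g ≡ 0 at y ∈ {3}; common: ∅.
  x = 2: f ≡ 0 at y ∈ ∅; g ≡ 0 at y ∈ {2}; common: ∅.
  x = 3: f ≡ 0 at y ∈ ∅; g ≡ 0 at y ∈ {1}; common: ∅.
  x = 4: f ≡ 0 at y ∈ {2, 4}; g ≡ 0 at y ∈ {0}; common: ∅.
Collecting: common zeros = ∅, so the count is 0.
Comparison with the Bézout bound: 0 ≤ 2 = deg(f)·deg(g), as expected for curves with no common component (the affine F_5-count falls short of the bound because intersections may lie at infinity, over extension fields, or carry multiplicity).


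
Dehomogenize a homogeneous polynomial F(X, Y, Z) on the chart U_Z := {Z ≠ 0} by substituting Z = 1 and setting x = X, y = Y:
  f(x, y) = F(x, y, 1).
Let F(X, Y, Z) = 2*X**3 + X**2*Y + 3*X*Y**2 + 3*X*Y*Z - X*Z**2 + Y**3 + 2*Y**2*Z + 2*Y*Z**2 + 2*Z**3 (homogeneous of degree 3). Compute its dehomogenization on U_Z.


f(x, y) = 2*x**3 + x**2*y + 3*x*y**2 + 3*x*y - x + y**3 + 2*y**2 + 2*y + 2

On U_Z we set Z = 1. Each monomial c·X^i·Y^j·Z^k in F becomes c·x^i·y^j·1^k = c·x^i·y^j.
Substituting Z = 1: F(X, Y, 1) = 2*x**3 + x**2*y + 3*x*y**2 + 3*x*y - x + y**3 + 2*y**2 + 2*y + 2.
Note: deg(f) ≤ deg(F) = 3; strict inequality happens when F is divisible by Z (lost terms).


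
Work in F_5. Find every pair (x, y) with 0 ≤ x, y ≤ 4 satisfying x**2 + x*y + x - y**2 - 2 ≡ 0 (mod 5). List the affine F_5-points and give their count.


Affine F_5-points: {(1, 0), (1, 1), (2, 1), (3, 0), (3, 3)}; count = 5.

For each of the 25 pairs (x, y) ∈ F_5², evaluate f(x, y) mod 5. Record the zeros.
  x = 0: [0↦3, 1↦2, 2↦4, 3↦4, 4↦2]  zeros at y ∈ ∅
  x = 1: [0↦0, 1↦0, 2↦3, 3↦4, 4↦3]  zeros at y ∈ {0, 1}
  x = 2: [0↦4, 1↦0, 2↦4, 3↦1, 4↦1]  zeros at y ∈ {1}
  x = 3: [0↦0, 1↦2, 2↦2, 3↦0, 4↦1]  zeros at y ∈ {0, 3}
  x = 4: [0↦3, 1↦1, 2↦2, 3↦1, 4↦3]  zeros at y ∈ ∅
Collecting zeros: affine points = {(1, 0), (1, 1), (2, 1), (3, 0), (3, 3)}.
Total count |C(F_5)_aff| = 5.


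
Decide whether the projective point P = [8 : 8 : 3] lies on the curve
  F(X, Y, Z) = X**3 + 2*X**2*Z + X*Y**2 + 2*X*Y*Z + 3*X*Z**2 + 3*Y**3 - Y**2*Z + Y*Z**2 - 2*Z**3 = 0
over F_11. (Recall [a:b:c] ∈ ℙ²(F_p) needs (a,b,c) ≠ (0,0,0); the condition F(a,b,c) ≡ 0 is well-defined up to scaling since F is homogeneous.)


F(8,8,3) ≡ 4 (mod 11); P is NOT on the curve.

Evaluate F(8, 8, 3) term-by-term (mod 11).
  X**3 ↦ 1·512·1·1 = 512
  2*X**2*Z ↦ 2·64·1·3 = 384
  X*Y**2 ↦ 1·8·64·1 = 512
  2*X*Y*Z ↦ 2·8·8·3 = 384
  3*X*Z**2 ↦ 3·8·1·9 = 216
  3*Y**3 ↦ 3·1·512·1 = 1536
  -Y**2*Z ↦ -1·1·64·3 = -192
  Y*Z**2 ↦ 1·1·8·9 = 72
  -2*Z**3 ↦ -2·1·1·27 = -54
Sum: F(8, 8, 3) = (512) + (384) + (512) + (384) + (216) + (1536) + (-192) + (72) + (-54) = 3370.
Reducing mod 11: 3370 ≡ 4 (mod 11).
Since F(a, b, c) ≡ 4 ≠ 0 (mod 11), P does NOT lie on the curve.


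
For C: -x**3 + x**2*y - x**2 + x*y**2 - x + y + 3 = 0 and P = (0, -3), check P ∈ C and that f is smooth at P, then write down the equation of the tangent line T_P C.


Tangent line at P: 8*x + y + 3 = 0.

Step 1: f(0, -3) = 0, so P lies on C.
Step 2: partial derivatives
  f_x(x, y) = -3*x**2 + 2*x*y - 2*x + y**2 - 1, f_y(x, y) = x**2 + 2*x*y + 1.
  f_x(P) = 8, f_y(P) = 1 (gradient nonzero, so P is smooth).
Step 3: tangent line at P: 8·(x − 0) + 1·(y − -3) = 0.
Expanding: 8*x + y + 3 = 0.


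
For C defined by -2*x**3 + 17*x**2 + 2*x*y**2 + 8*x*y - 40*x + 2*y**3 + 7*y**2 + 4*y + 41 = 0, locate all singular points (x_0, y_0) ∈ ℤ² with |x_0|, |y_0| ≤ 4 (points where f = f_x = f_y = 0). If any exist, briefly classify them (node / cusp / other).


Singular points: {(3, -2)}; classification: node.

Compute partial derivatives:
  f_x = -6*x**2 + 34*x + 2*y**2 + 8*y - 40.
  f_y = 4*x*y + 8*x + 6*y**2 + 14*y + 4.
Scan x_0 ∈ {−4, ..., 4}. For each x_0, f_y(x_0, y) is a polynomial in y; find its integer roots y ∈ {−4, ..., 4}, then test f_x and f at those candidates.
  x = -4: f_y(-4, y) = 6*y**2 - 2*y - 28; vanishes at y ∈ {-2}. (-4, -2): f_x = -280 ≠ 0.
  x = -3: f_y(-3, y) = 6*y**2 + 2*y - 20; vanishes at y ∈ {-2}. (-3, -2): f_x = -204 ≠ 0.
  x = -2: f_y(-2, y) = 6*y**2 + 6*y - 12; vanishes at y ∈ {-2, 1}. (-2, -2): f_x = -140 ≠ 0; (-2, 1): f_x = -122 ≠ 0.
  x = -1: f_y(-1, y) = 6*y**2 + 10*y - 4; vanishes at y ∈ {-2}. (-1, -2): f_x = -88 ≠ 0.
  x = 0: f_y(0, y) = 6*y**2 + 14*y + 4; vanishes at y ∈ {-2}. (0, -2): f_x = -48 ≠ 0.
  x = 1: f_y(1, y) = 6*y**2 + 18*y + 12; vanishes at y ∈ {-2, -1}. (1, -2): f_x = -20 ≠ 0; (1, -1): f_x = -18 ≠ 0.
  x = 2: f_y(2, y) = 6*y**2 + 22*y + 20; vanishes at y ∈ {-2}. (2, -2): f_x = -4 ≠ 0.
  x = 3: f_y(3, y) = 6*y**2 + 26*y + 28; vanishes at y ∈ {-2}. (3, -2): f_x = 0, f = 0 — SINGULAR.
  x = 4: f_y(4, y) = 6*y**2 + 30*y + 36; vanishes at y ∈ {-3, -2}. (4, -3): f_x = -6 ≠ 0; (4, -2): f_x = -8 ≠ 0.
Only singular point on the grid: (3, -2).
Classify: substitute x = 3 + u, y = -2 + v and expand: f = -2*u**3 - u**2 + 2*u*v**2 + 2*v**3 + v**2.
No constant or linear terms (consistent with a singular point). Quadratic part: -u**2 + v**2. Cubic part: -2*u**3 + 2*u*v**2 + 2*v**3.
The quadratic part v**2 - u**2 = (v − u)(v + u) splits into two distinct linear factors, so there are two distinct tangent lines y − -2 = ±(x − 3) — this is a node (ordinary double point).
Classification: node.


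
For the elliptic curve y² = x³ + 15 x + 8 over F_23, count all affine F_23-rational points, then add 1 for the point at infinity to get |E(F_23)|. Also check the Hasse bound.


Affine points = {(0, 10), (0, 13), (1, 1), (1, 22), (2, 0), (5, 1), (5, 22), (10, 10), (10, 13), (11, 3), (11, 20), (13, 10), (13, 13), (14, 8), (14, 15), (17, 1), (17, 22), (21, 4), (21, 19)}; affine count = 19; |E(F_23)| = 20.

Discriminant check: Δ ∝ 4a³ + 27b² = 4·15³ + 27·8² = 4·3375 + 27·64 ≡ 2 (mod 23). Nonzero ⇒ E is nonsingular.
For each x ∈ F_23, compute rhs = x³ + 15·x + 8 mod 23, then count y ∈ F_23 with y² ≡ rhs.
  x = 0: rhs = 8, matching y values: 10, 13 (2 points).
  x = 1: rhs = 1, matching y values: 1, 22 (2 points).
  x = 2: rhs = 0, matching y values: 0 (1 points).
  x = 3: rhs = 11, matching y values: none (0 points).
  x = 4: rhs = 17, matching y values: none (0 points).
  x = 5: rhs = 1, matching y values: 1, 22 (2 points).
  x = 6: rhs = 15, matching y values: none (0 points).
  x = 7: rhs = 19, matching y values: none (0 points).
  x = 8: rhs = 19, matching y values: none (0 points).
  x = 9: rhs = 21, matching y values: none (0 points).
  x = 10: rhs = 8, matching y values: 10, 13 (2 points).
  x = 11: rhs = 9, matching y values: 3, 20 (2 points).
  x = 12: rhs = 7, matching y values: none (0 points).
  x = 13: rhs = 8, matching y values: 10, 13 (2 points).
  x = 14: rhs = 18, matching y values: 8, 15 (2 points).
  x = 15: rhs = 20, matching y values: none (0 points).
  x = 16: rhs = 20, matching y values: none (0 points).
  x = 17: rhs = 1, matching y values: 1, 22 (2 points).
  x = 18: rhs = 15, matching y values: none (0 points).
  x = 19: rhs = 22, matching y values: none (0 points).
  x = 20: rhs = 5, matching y values: none (0 points).
  x = 21: rhs = 16, matching y values: 4, 19 (2 points).
  x = 22: rhs = 15, matching y values: none (0 points).
Total affine count: 19.
Full point count |E(F_23)| = 19 + 1 = 20.
Hasse bound: |20 − (23+1)| = |-4| = 4 ≤ 2√23 ≈ 9.5917 ✓.


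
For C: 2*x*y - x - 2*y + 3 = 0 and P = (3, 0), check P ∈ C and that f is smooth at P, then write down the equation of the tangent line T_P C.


Tangent line at P: -x + 4*y + 3 = 0.

Step 1: f(3, 0) = 0, so P lies on C.
Step 2: partial derivatives
  f_x(x, y) = 2*y - 1, f_y(x, y) = 2*x - 2.
  f_x(P) = -1, f_y(P) = 4 (gradient nonzero, so P is smooth).
Step 3: tangent line at P: -1·(x − 3) + 4·(y − 0) = 0.
Expanding: -x + 4*y + 3 = 0.


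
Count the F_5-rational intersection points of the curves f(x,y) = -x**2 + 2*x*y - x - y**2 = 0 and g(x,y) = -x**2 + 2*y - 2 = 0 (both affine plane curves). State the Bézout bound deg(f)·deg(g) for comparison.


Common zeros: {(1, 4)}; count = 1; Bézout bound = 4.

deg(f) = 2, deg(g) = 2, so Bézout bound = 4.
Scan x ∈ F_5. For each x, list the y ∈ F_5 with f(x, y) ≡ 0 and those with g(x, y) ≡ 0 (mod 5); the common zeros in that column are the intersection.
  x = 0: f ≡ 0 at y ∈ {0}; g ≡ 0 at y ∈ {1}; common: ∅.
  x = 1: f ≡ 0 at y ∈ {3, 4}; g ≡ 0 at y ∈ {4}; common: {4}.
  x = 2: f ≡ 0 at y ∈ ∅; g ≡ 0 at y ∈ {3}; common: ∅.
  x = 3: f ≡ 0 at y ∈ ∅; g ≡ 0 at y ∈ {3}; common: ∅.
  x = 4: f ≡ 0 at y ∈ {0, 3}; g ≡ 0 at y ∈ {4}; common: ∅.
Collecting: common zeros = {(1, 4)}, so the count is 1.
Comparison with the Bézout bound: 1 ≤ 4 = deg(f)·deg(g), as expected for curves with no common component (the affine F_5-count falls short of the bound because intersections may lie at infinity, over extension fields, or carry multiplicity).


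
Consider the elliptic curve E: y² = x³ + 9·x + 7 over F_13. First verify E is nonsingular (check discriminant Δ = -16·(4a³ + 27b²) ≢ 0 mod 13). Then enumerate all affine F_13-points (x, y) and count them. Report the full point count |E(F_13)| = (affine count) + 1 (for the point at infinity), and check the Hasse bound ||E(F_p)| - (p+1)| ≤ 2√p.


Affine points = {(1, 2), (1, 11), (3, 3), (3, 10), (4, 4), (4, 9), (6, 2), (6, 11), (7, 6), (7, 7), (12, 6), (12, 7)}; affine count = 12; |E(F_13)| = 13.

Discriminant check: Δ ∝ 4a³ + 27b² = 4·9³ + 27·7² = 4·729 + 27·49 ≡ 1 (mod 13). Nonzero ⇒ E is nonsingular.
For each x ∈ F_13, compute rhs = x³ + 9·x + 7 mod 13, then count y ∈ F_13 with y² ≡ rhs.
  x = 0: rhs = 7, matching y values: none (0 points).
  x = 1: rhs = 4, matching y values: 2, 11 (2 points).
  x = 2: rhs = 7, matching y values: none (0 points).
  x = 3: rhs = 9, matching y values: 3, 10 (2 points).
  x = 4: rhs = 3, matching y values: 4, 9 (2 points).
  x = 5: rhs = 8, matching y values: none (0 points).
  x = 6: rhs = 4, matching y values: 2, 11 (2 points).
  x = 7: rhs = 10, matching y values: 6, 7 (2 points).
  x = 8: rhs = 6, matching y values: none (0 points).
  x = 9: rhs = 11, matching y values: none (0 points).
  x = 10: rhs = 5, matching y values: none (0 points).
  x = 11: rhs = 7, matching y values: none (0 points).
  x = 12: rhs = 10, matching y values: 6, 7 (2 points).
Total affine count: 12.
Full point count |E(F_13)| = 12 + 1 = 13.
Hasse bound: |13 − (13+1)| = |-1| = 1 ≤ 2√13 ≈ 7.2111 ✓.


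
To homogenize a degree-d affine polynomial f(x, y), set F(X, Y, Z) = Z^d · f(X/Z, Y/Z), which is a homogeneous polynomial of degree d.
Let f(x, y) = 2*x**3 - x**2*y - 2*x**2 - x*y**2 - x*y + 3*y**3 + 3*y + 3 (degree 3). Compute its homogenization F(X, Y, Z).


F(X, Y, Z) = 2*X**3 - X**2*Y - 2*X**2*Z - X*Y**2 - X*Y*Z + 3*Y**3 + 3*Y*Z**2 + 3*Z**3

deg(f) = 3.
Substitute x = X/Z, y = Y/Z into f, then multiply by Z^3.
  monomial 2·x^3·y^0 ↦ 2·X^3·Y^0·Z^0.
  monomial -1·x^2·y^1 ↦ -1·X^2·Y^1·Z^0.
  monomial -2·x^2·y^0 ↦ -2·X^2·Y^0·Z^1.
  monomial -1·x^1·y^2 ↦ -1·X^1·Y^2·Z^0.
  monomial -1·x^1·y^1 ↦ -1·X^1·Y^1·Z^1.
  monomial 3·x^0·y^3 ↦ 3·X^0·Y^3·Z^0.
  monomial 3·x^0·y^1 ↦ 3·X^0·Y^1·Z^2.
  monomial 3·x^0·y^0 ↦ 3·X^0·Y^0·Z^3.
Collecting: F(X, Y, Z) = 2*X**3 - X**2*Y - 2*X**2*Z - X*Y**2 - X*Y*Z + 3*Y**3 + 3*Y*Z**2 + 3*Z**3.


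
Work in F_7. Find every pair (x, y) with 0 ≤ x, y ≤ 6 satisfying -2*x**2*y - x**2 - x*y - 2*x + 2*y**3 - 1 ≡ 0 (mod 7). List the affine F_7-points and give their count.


Affine F_7-points: {(1, 4), (1, 5), (3, 1), (3, 2), (3, 4), (5, 3), (6, 0), (6, 2), (6, 5)}; count = 9.

For each of the 49 pairs (x, y) ∈ F_7², evaluate f(x, y) mod 7. Record the zeros.
  x = 0: [0↦6, 1↦1, 2↦1, 3↦4, 4↦1, 5↦4, 6↦4]  zeros at y ∈ ∅
  x = 1: [0↦3, 1↦2, 2↦6, 3↦6, 4↦0, 5↦0, 6↦4]  zeros at y ∈ {4, 5}
  x = 2: [0↦5, 1↦4, 2↦1, 3↦1, 4↦2, 5↦2, 6↦6]  zeros at y ∈ ∅
  x = 3: [0↦5, 1↦0, 2↦0, 3↦3, 4↦0, 5↦3, 6↦3]  zeros at y ∈ {1, 2, 4}
  x = 4: [0↦3, 1↦4, 2↦3, 3↦5, 4↦1, 5↦3, 6↦2]  zeros at y ∈ ∅
  x = 5: [0↦6, 1↦2, 2↦3, 3↦0, 4↦5, 5↦2, 6↦3]  zeros at y ∈ {3}
  x = 6: [0↦0, 1↦1, 2↦0, 3↦2, 4↦5, 5↦0, 6↦6]  zeros at y ∈ {0, 2, 5}
Collecting zeros: affine points = {(1, 4), (1, 5), (3, 1), (3, 2), (3, 4), (5, 3), (6, 0), (6, 2), (6, 5)}.
Total count |C(F_7)_aff| = 9.


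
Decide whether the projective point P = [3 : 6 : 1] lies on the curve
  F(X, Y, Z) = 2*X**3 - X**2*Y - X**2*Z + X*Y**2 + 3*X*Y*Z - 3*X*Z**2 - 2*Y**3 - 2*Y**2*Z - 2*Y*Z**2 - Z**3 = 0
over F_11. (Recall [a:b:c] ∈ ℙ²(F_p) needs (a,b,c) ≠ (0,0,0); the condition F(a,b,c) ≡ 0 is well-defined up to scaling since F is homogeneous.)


F(3,6,1) ≡ 1 (mod 11); P is NOT on the curve.

Evaluate F(3, 6, 1) term-by-term (mod 11).
  2*X**3 ↦ 2·27·1·1 = 54
  -X**2*Y ↦ -1·9·6·1 = -54
  -X**2*Z ↦ -1·9·1·1 = -9
  X*Y**2 ↦ 1·3·36·1 = 108
  3*X*Y*Z ↦ 3·3·6·1 = 54
  -3*X*Z**2 ↦ -3·3·1·1 = -9
  -2*Y**3 ↦ -2·1·216·1 = -432
  -2*Y**2*Z ↦ -2·1·36·1 = -72
  -2*Y*Z**2 ↦ -2·1·6·1 = -12
  -Z**3 ↦ -1·1·1·1 = -1
Sum: F(3, 6, 1) = (54) + (-54) + (-9) + (108) + (54) + (-9) + (-432) + (-72) + (-12) + (-1) = -373.
Reducing mod 11: -373 ≡ 1 (mod 11).
Since F(a, b, c) ≡ 1 ≠ 0 (mod 11), P does NOT lie on the curve.


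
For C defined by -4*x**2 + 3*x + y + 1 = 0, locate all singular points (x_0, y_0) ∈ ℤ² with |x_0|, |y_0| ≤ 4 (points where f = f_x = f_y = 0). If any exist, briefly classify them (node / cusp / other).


No singular points in the scanned grid; C is smooth there.

Compute partial derivatives:
  f_x = 3 - 8*x.
  f_y = 1.
f_y = 1 is a nonzero constant, so f_y never vanishes: no point (x, y) can satisfy f = f_x = f_y = 0. In particular no (x, y) ∈ {−4, ..., 4}² is singular; the curve is smooth.


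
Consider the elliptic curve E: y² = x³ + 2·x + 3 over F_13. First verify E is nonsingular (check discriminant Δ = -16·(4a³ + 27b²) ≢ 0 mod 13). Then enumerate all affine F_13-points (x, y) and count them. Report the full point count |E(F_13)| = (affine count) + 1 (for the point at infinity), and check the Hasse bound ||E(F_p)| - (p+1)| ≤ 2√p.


Affine points = {(0, 4), (0, 9), (3, 6), (3, 7), (4, 6), (4, 7), (6, 6), (6, 7), (7, 3), (7, 10), (9, 3), (9, 10), (10, 3), (10, 10), (11, 2), (11, 11), (12, 0)}; affine count = 17; |E(F_13)| = 18.

Discriminant check: Δ ∝ 4a³ + 27b² = 4·2³ + 27·3² = 4·8 + 27·9 ≡ 2 (mod 13). Nonzero ⇒ E is nonsingular.
For each x ∈ F_13, compute rhs = x³ + 2·x + 3 mod 13, then count y ∈ F_13 with y² ≡ rhs.
  x = 0: rhs = 3, matching y values: 4, 9 (2 points).
  x = 1: rhs = 6, matching y values: none (0 points).
  x = 2: rhs = 2, matching y values: none (0 points).
  x = 3: rhs = 10, matching y values: 6, 7 (2 points).
  x = 4: rhs = 10, matching y values: 6, 7 (2 points).
  x = 5: rhs = 8, matching y values: none (0 points).
  x = 6: rhs = 10, matching y values: 6, 7 (2 points).
  x = 7: rhs = 9, matching y values: 3, 10 (2 points).
  x = 8: rhs = 11, matching y values: none (0 points).
  x = 9: rhs = 9, matching y values: 3, 10 (2 points).
  x = 10: rhs = 9, matching y values: 3, 10 (2 points).
  x = 11: rhs = 4, matching y values: 2, 11 (2 points).
  x = 12: rhs = 0, matching y values: 0 (1 points).
Total affine count: 17.
Full point count |E(F_13)| = 17 + 1 = 18.
Hasse bound: |18 − (13+1)| = |4| = 4 ≤ 2√13 ≈ 7.2111 ✓.


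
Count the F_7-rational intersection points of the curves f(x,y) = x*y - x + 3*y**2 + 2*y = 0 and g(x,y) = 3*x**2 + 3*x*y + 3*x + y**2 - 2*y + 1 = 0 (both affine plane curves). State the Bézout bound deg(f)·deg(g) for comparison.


Common zeros: ∅; count = 0; Bézout bound = 4.

deg(f) = 2, deg(g) = 2, so Bézout bound = 4.
Scan x ∈ F_7. For each x, list the y ∈ F_7 with f(x, y) ≡ 0 and those with g(x, y) ≡ 0 (mod 7); the common zeros in that column are the intersection.
  x = 0: f ≡ 0 at y ∈ {0, 4}; g ≡ 0 at y ∈ {1}; common: ∅.
  x = 1: f ≡ 0 at y ∈ {3}; g ≡ 0 at y ∈ {0, 6}; common: ∅.
  x = 2: f ≡ 0 at y ∈ ∅; g ≡ 0 at y ∈ ∅; common: ∅.
  x = 3: f ≡ 0 at y ∈ ∅; g ≡ 0 at y ∈ ∅; common: ∅.
  x = 4: f ≡ 0 at y ∈ {6}; g ≡ 0 at y ∈ ∅; common: ∅.
  x = 5: f ≡ 0 at y ∈ {2, 5}; g ≡ 0 at y ∈ {0, 1}; common: ∅.
  x = 6: f ≡ 0 at y ∈ ∅; g ≡ 0 at y ∈ {6}; common: ∅.
Collecting: common zeros = ∅, so the count is 0.
Comparison with the Bézout bound: 0 ≤ 4 = deg(f)·deg(g), as expected for curves with no common component (the affine F_7-count falls short of the bound because intersections may lie at infinity, over extension fields, or carry multiplicity).


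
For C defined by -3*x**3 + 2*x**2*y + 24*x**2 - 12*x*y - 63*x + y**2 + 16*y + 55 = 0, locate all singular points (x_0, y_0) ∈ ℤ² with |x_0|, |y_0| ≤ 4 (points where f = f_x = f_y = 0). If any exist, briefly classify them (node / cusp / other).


Singular points: {(3, 1)}; classification: node.

Compute partial derivatives:
  f_x = -9*x**2 + 4*x*y + 48*x - 12*y - 63.
  f_y = 2*x**2 - 12*x + 2*y + 16.
Scan x_0 ∈ {−4, ..., 4}. For each x_0, f_y(x_0, y) is a polynomial in y; find its integer roots y ∈ {−4, ..., 4}, then test f_x and f at those candidates.
  x = -4: f_y(-4, y) = 2*y + 96; no integer root y with |y| ≤ 4.
  x = -3: f_y(-3, y) = 2*y + 70; no integer root y with |y| ≤ 4.
  x = -2: f_y(-2, y) = 2*y + 48; no integer root y with |y| ≤ 4.
  x = -1: f_y(-1, y) = 2*y + 30; no integer root y with |y| ≤ 4.
  x = 0: f_y(0, y) = 2*y + 16; no integer root y with |y| ≤ 4.
  x = 1: f_y(1, y) = 2*y + 6; vanishes at y ∈ {-3}. (1, -3): f_x = 0 but f = 4 ≠ 0.
  x = 2: f_y(2, y) = 2*y; vanishes at y ∈ {0}. (2, 0): f_x = -3 ≠ 0.
  x = 3: f_y(3, y) = 2*y - 2; vanishes at y ∈ {1}. (3, 1): f_x = 0, f = 0 — SINGULAR.
  x = 4: f_y(4, y) = 2*y; vanishes at y ∈ {0}. (4, 0): f_x = -15 ≠ 0.
Only singular point on the grid: (3, 1).
Classify: substitute x = 3 + u, y = 1 + v and expand: f = -3*u**3 + 2*u**2*v - u**2 + v**2.
No constant or linear terms (consistent with a singular point). Quadratic part: -u**2 + v**2. Cubic part: -3*u**3 + 2*u**2*v.
The quadratic part v**2 - u**2 = (v − u)(v + u) splits into two distinct linear factors, so there are two distinct tangent lines y − 1 = ±(x − 3) — this is a node (ordinary double point).
Classification: node.


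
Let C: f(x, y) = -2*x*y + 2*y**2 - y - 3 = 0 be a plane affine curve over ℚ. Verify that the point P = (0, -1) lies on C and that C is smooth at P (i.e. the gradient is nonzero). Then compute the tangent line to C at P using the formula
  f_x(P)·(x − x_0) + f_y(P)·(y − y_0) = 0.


Tangent line at P: 2*x - 5*y - 5 = 0.

Step 1: f(0, -1) = 0, so P lies on C.
Step 2: partial derivatives
  f_x(x, y) = -2*y, f_y(x, y) = -2*x + 4*y - 1.
  f_x(P) = 2, f_y(P) = -5 (gradient nonzero, so P is smooth).
Step 3: tangent line at P: 2·(x − 0) + -5·(y − -1) = 0.
Expanding: 2*x - 5*y - 5 = 0.


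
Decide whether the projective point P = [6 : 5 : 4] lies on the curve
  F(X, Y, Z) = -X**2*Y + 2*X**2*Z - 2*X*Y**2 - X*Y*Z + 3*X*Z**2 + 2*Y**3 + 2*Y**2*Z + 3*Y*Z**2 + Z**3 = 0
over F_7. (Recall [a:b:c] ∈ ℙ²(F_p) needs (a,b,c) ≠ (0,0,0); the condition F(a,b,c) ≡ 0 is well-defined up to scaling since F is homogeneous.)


F(6,5,4) ≡ 2 (mod 7); P is NOT on the curve.

Evaluate F(6, 5, 4) term-by-term (mod 7).
  -X**2*Y ↦ -1·36·5·1 = -180
  2*X**2*Z ↦ 2·36·1·4 = 288
  -2*X*Y**2 ↦ -2·6·25·1 = -300
  -X*Y*Z ↦ -1·6·5·4 = -120
  3*X*Z**2 ↦ 3·6·1·16 = 288
  2*Y**3 ↦ 2·1·125·1 = 250
  2*Y**2*Z ↦ 2·1·25·4 = 200
  3*Y*Z**2 ↦ 3·1·5·16 = 240
  Z**3 ↦ 1·1·1·64 = 64
Sum: F(6, 5, 4) = (-180) + (288) + (-300) + (-120) + (288) + (250) + (200) + (240) + (64) = 730.
Reducing mod 7: 730 ≡ 2 (mod 7).
Since F(a, b, c) ≡ 2 ≠ 0 (mod 7), P does NOT lie on the curve.


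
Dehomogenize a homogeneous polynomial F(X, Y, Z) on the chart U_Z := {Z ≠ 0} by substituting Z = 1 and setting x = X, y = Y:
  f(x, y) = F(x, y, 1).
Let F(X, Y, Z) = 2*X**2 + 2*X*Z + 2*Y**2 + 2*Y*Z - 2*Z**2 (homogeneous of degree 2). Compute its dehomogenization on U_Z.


f(x, y) = 2*x**2 + 2*x + 2*y**2 + 2*y - 2

On U_Z we set Z = 1. Each monomial c·X^i·Y^j·Z^k in F becomes c·x^i·y^j·1^k = c·x^i·y^j.
Substituting Z = 1: F(X, Y, 1) = 2*x**2 + 2*x + 2*y**2 + 2*y - 2.
Note: deg(f) ≤ deg(F) = 2; strict inequality happens when F is divisible by Z (lost terms).


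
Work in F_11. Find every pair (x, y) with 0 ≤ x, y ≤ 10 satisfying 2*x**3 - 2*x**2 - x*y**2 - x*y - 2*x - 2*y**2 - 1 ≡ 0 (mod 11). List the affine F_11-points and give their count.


Affine F_11-points: {(0, 4), (0, 7), (1, 3), (1, 4), (4, 1), (4, 2), (5, 5), (5, 10), (9, 5), (10, 6)}; count = 10.

For each of the 121 pairs (x, y) ∈ F_11², evaluate f(x, y) mod 11. Record the zeros.
  x = 0: [0↦10, 1↦8, 2↦2, 3↦3, 4↦0, 5↦4, 6↦4, 7↦0, 8↦3, 9↦2, 10↦8]  zeros at y ∈ {4, 7}
  x = 1: [0↦8, 1↦4, 2↦5, 3↦0, 4↦0, 5↦5, 6↦4, 7↦8, 8↦6, 9↦9, 10↦6]  zeros at y ∈ {3, 4}
  x = 2: [0↦3, 1↦8, 2↦5, 3↦5, 4↦8, 5↦3, 6↦1, 7↦2, 8↦6, 9↦2, 10↦1]  zeros at y ∈ ∅
  x = 3: [0↦7, 1↦10, 2↦3, 3↦8, 4↦3, 5↦10, 6↦7, 7↦5, 8↦4, 9↦4, 10↦5]  zeros at y ∈ ∅
  x = 4: [0↦10, 1↦0, 2↦0, 3↦10, 4↦8, 5↦5, 6↦1, 7↦7, 8↦1, 9↦5, 10↦8]  zeros at y ∈ {1, 2}
  x = 5: [0↦2, 1↦1, 2↦8, 3↦1, 4↦2, 5↦0, 6↦6, 7↦9, 8↦9, 9↦6, 10↦0]  zeros at y ∈ {5, 10}
  x = 6: [0↦6, 1↦3, 2↦6, 3↦4, 4↦8, 5↦7, 6↦1, 7↦1, 8↦7, 9↦8, 10↦4]  zeros at y ∈ ∅
  x = 7: [0↦1, 1↦7, 2↦6, 3↦9, 4↦5, 5↦5, 6↦9, 7↦6, 8↦7, 9↦1, 10↦10]  zeros at y ∈ ∅
  x = 8: [0↦10, 1↦3, 2↦9, 3↦6, 4↦5, 5↦6, 6↦9, 7↦3, 8↦10, 9↦8, 10↦8]  zeros at y ∈ ∅
  x = 9: [0↦1, 1↦3, 2↦5, 3↦7, 4↦9, 5↦0, 6↦2, 7↦4, 8↦6, 9↦8, 10↦10]  zeros at y ∈ {5}
  x = 10: [0↦8, 1↦8, 2↦6, 3↦2, 4↦7, 5↦10, 6↦0, 7↦10, 8↦7, 9↦2, 10↦6]  zeros at y ∈ {6}
Collecting zeros: affine points = {(0, 4), (0, 7), (1, 3), (1, 4), (4, 1), (4, 2), (5, 5), (5, 10), (9, 5), (10, 6)}.
Total count |C(F_11)_aff| = 10.


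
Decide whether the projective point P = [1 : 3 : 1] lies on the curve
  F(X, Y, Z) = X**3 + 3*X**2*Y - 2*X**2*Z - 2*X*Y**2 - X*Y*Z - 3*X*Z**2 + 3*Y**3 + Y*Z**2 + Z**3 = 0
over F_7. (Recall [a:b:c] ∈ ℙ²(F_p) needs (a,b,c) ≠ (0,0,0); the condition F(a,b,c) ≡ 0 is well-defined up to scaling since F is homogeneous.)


F(1,3,1) ≡ 6 (mod 7); P is NOT on the curve.

Evaluate F(1, 3, 1) term-by-term (mod 7).
  X**3 ↦ 1·1·1·1 = 1
  3*X**2*Y ↦ 3·1·3·1 = 9
  -2*X**2*Z ↦ -2·1·1·1 = -2
  -2*X*Y**2 ↦ -2·1·9·1 = -18
  -X*Y*Z ↦ -1·1·3·1 = -3
  -3*X*Z**2 ↦ -3·1·1·1 = -3
  3*Y**3 ↦ 3·1·27·1 = 81
  Y*Z**2 ↦ 1·1·3·1 = 3
  Z**3 ↦ 1·1·1·1 = 1
Sum: F(1, 3, 1) = (1) + (9) + (-2) + (-18) + (-3) + (-3) + (81) + (3) + (1) = 69.
Reducing mod 7: 69 ≡ 6 (mod 7).
Since F(a, b, c) ≡ 6 ≠ 0 (mod 7), P does NOT lie on the curve.


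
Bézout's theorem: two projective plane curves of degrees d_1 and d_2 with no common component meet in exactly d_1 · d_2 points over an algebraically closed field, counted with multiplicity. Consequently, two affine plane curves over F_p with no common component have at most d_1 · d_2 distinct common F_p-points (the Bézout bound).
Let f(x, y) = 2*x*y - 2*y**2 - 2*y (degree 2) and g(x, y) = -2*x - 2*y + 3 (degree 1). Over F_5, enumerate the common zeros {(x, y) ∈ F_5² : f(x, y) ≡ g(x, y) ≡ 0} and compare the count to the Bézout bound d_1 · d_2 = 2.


Common zeros: {(0, 4), (4, 0)}; count = 2; Bézout bound = 2.

deg(f) = 2, deg(g) = 1, so Bézout bound = 2.
Scan x ∈ F_5. For each x, list the y ∈ F_5 with f(x, y) ≡ 0 and those with g(x, y) ≡ 0 (mod 5); the common zeros in that column are the intersection.
  x = 0: f ≡ 0 at y ∈ {0, 4}; g ≡ 0 at y ∈ {4}; common: {4}.
  x = 1: f ≡ 0 at y ∈ {0}; g ≡ 0 at y ∈ {3}; common: ∅.
  x = 2: f ≡ 0 at y ∈ {0, 1}; g ≡ 0 at y ∈ {2}; common: ∅.
  x = 3: f ≡ 0 at y ∈ {0, 2}; g ≡ 0 at y ∈ {1}; common: ∅.
  x = 4: f ≡ 0 at y ∈ {0, 3}; g ≡ 0 at y ∈ {0}; common: {0}.
Collecting: common zeros = {(0, 4), (4, 0)}, so the count is 2.
Comparison with the Bézout bound: 2 ≤ 2 = deg(f)·deg(g), as expected for curves with no common component (the bound is attained).


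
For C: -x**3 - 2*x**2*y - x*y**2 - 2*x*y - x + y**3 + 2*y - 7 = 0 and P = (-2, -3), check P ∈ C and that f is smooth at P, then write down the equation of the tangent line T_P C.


Tangent line at P: -40*x + 13*y - 41 = 0.

Step 1: f(-2, -3) = 0, so P lies on C.
Step 2: partial derivatives
  f_x(x, y) = -3*x**2 - 4*x*y - y**2 - 2*y - 1, f_y(x, y) = -2*x**2 - 2*x*y - 2*x + 3*y**2 + 2.
  f_x(P) = -40, f_y(P) = 13 (gradient nonzero, so P is smooth).
Step 3: tangent line at P: -40·(x − -2) + 13·(y − -3) = 0.
Expanding: -40*x + 13*y - 41 = 0.


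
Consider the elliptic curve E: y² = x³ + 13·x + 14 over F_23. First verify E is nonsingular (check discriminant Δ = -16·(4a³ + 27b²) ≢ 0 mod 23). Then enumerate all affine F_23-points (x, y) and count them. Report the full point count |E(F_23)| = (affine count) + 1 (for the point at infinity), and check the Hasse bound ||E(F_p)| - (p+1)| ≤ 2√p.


Affine points = {(2, 5), (2, 18), (6, 3), (6, 20), (8, 3), (8, 20), (9, 3), (9, 20), (11, 4), (11, 19), (12, 9), (12, 14), (18, 10), (18, 13), (19, 6), (19, 17), (21, 7), (21, 16), (22, 0)}; affine count = 19; |E(F_23)| = 20.

Discriminant check: Δ ∝ 4a³ + 27b² = 4·13³ + 27·14² = 4·2197 + 27·196 ≡ 4 (mod 23). Nonzero ⇒ E is nonsingular.
For each x ∈ F_23, compute rhs = x³ + 13·x + 14 mod 23, then count y ∈ F_23 with y² ≡ rhs.
  x = 0: rhs = 14, matching y values: none (0 points).
  x = 1: rhs = 5, matching y values: none (0 points).
  x = 2: rhs = 2, matching y values: 5, 18 (2 points).
  x = 3: rhs = 11, matching y values: none (0 points).
  x = 4: rhs = 15, matching y values: none (0 points).
  x = 5: rhs = 20, matching y values: none (0 points).
  x = 6: rhs = 9, matching y values: 3, 20 (2 points).
  x = 7: rhs = 11, matching y values: none (0 points).
  x = 8: rhs = 9, matching y values: 3, 20 (2 points).
  x = 9: rhs = 9, matching y values: 3, 20 (2 points).
  x = 10: rhs = 17, matching y values: none (0 points).
  x = 11: rhs = 16, matching y values: 4, 19 (2 points).
  x = 12: rhs = 12, matching y values: 9, 14 (2 points).
  x = 13: rhs = 11, matching y values: none (0 points).
  x = 14: rhs = 19, matching y values: none (0 points).
  x = 15: rhs = 19, matching y values: none (0 points).
  x = 16: rhs = 17, matching y values: none (0 points).
  x = 17: rhs = 19, matching y values: none (0 points).
  x = 18: rhs = 8, matching y values: 10, 13 (2 points).
  x = 19: rhs = 13, matching y values: 6, 17 (2 points).
  x = 20: rhs = 17, matching y values: none (0 points).
  x = 21: rhs = 3, matching y values: 7, 16 (2 points).
  x = 22: rhs = 0, matching y values: 0 (1 points).
Total affine count: 19.
Full point count |E(F_23)| = 19 + 1 = 20.
Hasse bound: |20 − (23+1)| = |-4| = 4 ≤ 2√23 ≈ 9.5917 ✓.
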